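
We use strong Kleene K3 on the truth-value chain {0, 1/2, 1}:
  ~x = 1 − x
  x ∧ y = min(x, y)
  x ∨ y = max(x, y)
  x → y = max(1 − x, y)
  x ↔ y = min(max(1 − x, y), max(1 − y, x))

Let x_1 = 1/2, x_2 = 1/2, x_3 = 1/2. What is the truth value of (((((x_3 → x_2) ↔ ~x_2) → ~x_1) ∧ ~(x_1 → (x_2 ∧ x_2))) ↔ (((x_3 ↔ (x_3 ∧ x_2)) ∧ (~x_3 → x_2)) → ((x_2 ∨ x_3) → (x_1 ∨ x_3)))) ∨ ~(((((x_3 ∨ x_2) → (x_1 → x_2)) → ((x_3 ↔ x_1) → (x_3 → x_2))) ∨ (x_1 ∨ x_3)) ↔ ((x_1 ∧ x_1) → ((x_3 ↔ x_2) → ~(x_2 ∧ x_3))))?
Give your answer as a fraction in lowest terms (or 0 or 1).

x_3 → x_2 = 1/2 → 1/2 = 1/2
~x_2 = ~1/2 = 1/2
(x_3 → x_2) ↔ ~x_2 = 1/2 ↔ 1/2 = 1/2
~x_1 = ~1/2 = 1/2
((x_3 → x_2) ↔ ~x_2) → ~x_1 = 1/2 → 1/2 = 1/2
x_2 ∧ x_2 = 1/2 ∧ 1/2 = 1/2
x_1 → (x_2 ∧ x_2) = 1/2 → 1/2 = 1/2
~(x_1 → (x_2 ∧ x_2)) = ~1/2 = 1/2
(((x_3 → x_2) ↔ ~x_2) → ~x_1) ∧ ~(x_1 → (x_2 ∧ x_2)) = 1/2 ∧ 1/2 = 1/2
x_3 ∧ x_2 = 1/2 ∧ 1/2 = 1/2
x_3 ↔ (x_3 ∧ x_2) = 1/2 ↔ 1/2 = 1/2
~x_3 = ~1/2 = 1/2
~x_3 → x_2 = 1/2 → 1/2 = 1/2
(x_3 ↔ (x_3 ∧ x_2)) ∧ (~x_3 → x_2) = 1/2 ∧ 1/2 = 1/2
x_2 ∨ x_3 = 1/2 ∨ 1/2 = 1/2
x_1 ∨ x_3 = 1/2 ∨ 1/2 = 1/2
(x_2 ∨ x_3) → (x_1 ∨ x_3) = 1/2 → 1/2 = 1/2
((x_3 ↔ (x_3 ∧ x_2)) ∧ (~x_3 → x_2)) → ((x_2 ∨ x_3) → (x_1 ∨ x_3)) = 1/2 → 1/2 = 1/2
((((x_3 → x_2) ↔ ~x_2) → ~x_1) ∧ ~(x_1 → (x_2 ∧ x_2))) ↔ (((x_3 ↔ (x_3 ∧ x_2)) ∧ (~x_3 → x_2)) → ((x_2 ∨ x_3) → (x_1 ∨ x_3))) = 1/2 ↔ 1/2 = 1/2
x_3 ∨ x_2 = 1/2 ∨ 1/2 = 1/2
x_1 → x_2 = 1/2 → 1/2 = 1/2
(x_3 ∨ x_2) → (x_1 → x_2) = 1/2 → 1/2 = 1/2
x_3 ↔ x_1 = 1/2 ↔ 1/2 = 1/2
x_3 → x_2 = 1/2 → 1/2 = 1/2
(x_3 ↔ x_1) → (x_3 → x_2) = 1/2 → 1/2 = 1/2
((x_3 ∨ x_2) → (x_1 → x_2)) → ((x_3 ↔ x_1) → (x_3 → x_2)) = 1/2 → 1/2 = 1/2
x_1 ∨ x_3 = 1/2 ∨ 1/2 = 1/2
(((x_3 ∨ x_2) → (x_1 → x_2)) → ((x_3 ↔ x_1) → (x_3 → x_2))) ∨ (x_1 ∨ x_3) = 1/2 ∨ 1/2 = 1/2
x_1 ∧ x_1 = 1/2 ∧ 1/2 = 1/2
x_3 ↔ x_2 = 1/2 ↔ 1/2 = 1/2
x_2 ∧ x_3 = 1/2 ∧ 1/2 = 1/2
~(x_2 ∧ x_3) = ~1/2 = 1/2
(x_3 ↔ x_2) → ~(x_2 ∧ x_3) = 1/2 → 1/2 = 1/2
(x_1 ∧ x_1) → ((x_3 ↔ x_2) → ~(x_2 ∧ x_3)) = 1/2 → 1/2 = 1/2
((((x_3 ∨ x_2) → (x_1 → x_2)) → ((x_3 ↔ x_1) → (x_3 → x_2))) ∨ (x_1 ∨ x_3)) ↔ ((x_1 ∧ x_1) → ((x_3 ↔ x_2) → ~(x_2 ∧ x_3))) = 1/2 ↔ 1/2 = 1/2
~(((((x_3 ∨ x_2) → (x_1 → x_2)) → ((x_3 ↔ x_1) → (x_3 → x_2))) ∨ (x_1 ∨ x_3)) ↔ ((x_1 ∧ x_1) → ((x_3 ↔ x_2) → ~(x_2 ∧ x_3)))) = ~1/2 = 1/2
(((((x_3 → x_2) ↔ ~x_2) → ~x_1) ∧ ~(x_1 → (x_2 ∧ x_2))) ↔ (((x_3 ↔ (x_3 ∧ x_2)) ∧ (~x_3 → x_2)) → ((x_2 ∨ x_3) → (x_1 ∨ x_3)))) ∨ ~(((((x_3 ∨ x_2) → (x_1 → x_2)) → ((x_3 ↔ x_1) → (x_3 → x_2))) ∨ (x_1 ∨ x_3)) ↔ ((x_1 ∧ x_1) → ((x_3 ↔ x_2) → ~(x_2 ∧ x_3)))) = 1/2 ∨ 1/2 = 1/2

1/2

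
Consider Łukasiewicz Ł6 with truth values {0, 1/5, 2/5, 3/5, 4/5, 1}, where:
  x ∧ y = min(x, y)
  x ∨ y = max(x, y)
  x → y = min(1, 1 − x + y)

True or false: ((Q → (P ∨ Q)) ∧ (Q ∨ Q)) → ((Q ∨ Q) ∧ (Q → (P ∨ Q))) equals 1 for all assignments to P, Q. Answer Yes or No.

At P = 3/5, Q = 0, for instance:
P ∨ Q = 3/5 ∨ 0 = 3/5
Q → (P ∨ Q) = 0 → 3/5 = 1
Q ∨ Q = 0 ∨ 0 = 0
(Q → (P ∨ Q)) ∧ (Q ∨ Q) = 1 ∧ 0 = 0
(Q ∨ Q) ∧ (Q → (P ∨ Q)) = 0 ∧ 1 = 0
((Q → (P ∨ Q)) ∧ (Q ∨ Q)) → ((Q ∨ Q) ∧ (Q → (P ∨ Q))) = 0 → 0 = 1
and checking the remaining 35 assignments likewise gives ≥ 1 in every case.

Yes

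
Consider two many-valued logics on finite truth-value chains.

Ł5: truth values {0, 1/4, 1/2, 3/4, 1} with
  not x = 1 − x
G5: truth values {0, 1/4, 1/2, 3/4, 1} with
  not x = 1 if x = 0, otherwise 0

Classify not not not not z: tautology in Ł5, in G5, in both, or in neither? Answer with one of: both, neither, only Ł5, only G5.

In Ł5: at z = 0 the value is 0 — not a tautology.
In G5: at z = 0 the value is 0 — not a tautology.

neither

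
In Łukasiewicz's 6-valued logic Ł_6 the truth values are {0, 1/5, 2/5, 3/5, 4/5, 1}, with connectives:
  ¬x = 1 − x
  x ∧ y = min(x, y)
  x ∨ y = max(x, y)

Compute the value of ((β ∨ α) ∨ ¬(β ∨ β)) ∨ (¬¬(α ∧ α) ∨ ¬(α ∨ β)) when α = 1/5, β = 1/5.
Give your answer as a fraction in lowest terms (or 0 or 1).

β ∨ α = 1/5 ∨ 1/5 = 1/5
β ∨ β = 1/5 ∨ 1/5 = 1/5
¬(β ∨ β) = ¬1/5 = 4/5
(β ∨ α) ∨ ¬(β ∨ β) = 1/5 ∨ 4/5 = 4/5
α ∧ α = 1/5 ∧ 1/5 = 1/5
¬(α ∧ α) = ¬1/5 = 4/5
¬¬(α ∧ α) = ¬4/5 = 1/5
α ∨ β = 1/5 ∨ 1/5 = 1/5
¬(α ∨ β) = ¬1/5 = 4/5
¬¬(α ∧ α) ∨ ¬(α ∨ β) = 1/5 ∨ 4/5 = 4/5
((β ∨ α) ∨ ¬(β ∨ β)) ∨ (¬¬(α ∧ α) ∨ ¬(α ∨ β)) = 4/5 ∨ 4/5 = 4/5

4/5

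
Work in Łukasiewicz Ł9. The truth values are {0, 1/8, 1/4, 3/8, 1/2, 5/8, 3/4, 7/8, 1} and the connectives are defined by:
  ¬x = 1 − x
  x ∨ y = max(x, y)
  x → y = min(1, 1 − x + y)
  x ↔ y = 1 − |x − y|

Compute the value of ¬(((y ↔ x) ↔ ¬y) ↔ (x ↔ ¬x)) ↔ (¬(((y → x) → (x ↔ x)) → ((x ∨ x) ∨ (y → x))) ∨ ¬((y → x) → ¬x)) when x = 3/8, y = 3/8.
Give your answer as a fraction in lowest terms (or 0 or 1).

y ↔ x = 3/8 ↔ 3/8 = 1
¬y = ¬3/8 = 5/8
(y ↔ x) ↔ ¬y = 1 ↔ 5/8 = 5/8
¬x = ¬3/8 = 5/8
x ↔ ¬x = 3/8 ↔ 5/8 = 3/4
((y ↔ x) ↔ ¬y) ↔ (x ↔ ¬x) = 5/8 ↔ 3/4 = 7/8
¬(((y ↔ x) ↔ ¬y) ↔ (x ↔ ¬x)) = ¬7/8 = 1/8
y → x = 3/8 → 3/8 = 1
x ↔ x = 3/8 ↔ 3/8 = 1
(y → x) → (x ↔ x) = 1 → 1 = 1
x ∨ x = 3/8 ∨ 3/8 = 3/8
y → x = 3/8 → 3/8 = 1
(x ∨ x) ∨ (y → x) = 3/8 ∨ 1 = 1
((y → x) → (x ↔ x)) → ((x ∨ x) ∨ (y → x)) = 1 → 1 = 1
¬(((y → x) → (x ↔ x)) → ((x ∨ x) ∨ (y → x))) = ¬1 = 0
y → x = 3/8 → 3/8 = 1
¬x = ¬3/8 = 5/8
(y → x) → ¬x = 1 → 5/8 = 5/8
¬((y → x) → ¬x) = ¬5/8 = 3/8
¬(((y → x) → (x ↔ x)) → ((x ∨ x) ∨ (y → x))) ∨ ¬((y → x) → ¬x) = 0 ∨ 3/8 = 3/8
¬(((y ↔ x) ↔ ¬y) ↔ (x ↔ ¬x)) ↔ (¬(((y → x) → (x ↔ x)) → ((x ∨ x) ∨ (y → x))) ∨ ¬((y → x) → ¬x)) = 1/8 ↔ 3/8 = 3/4

3/4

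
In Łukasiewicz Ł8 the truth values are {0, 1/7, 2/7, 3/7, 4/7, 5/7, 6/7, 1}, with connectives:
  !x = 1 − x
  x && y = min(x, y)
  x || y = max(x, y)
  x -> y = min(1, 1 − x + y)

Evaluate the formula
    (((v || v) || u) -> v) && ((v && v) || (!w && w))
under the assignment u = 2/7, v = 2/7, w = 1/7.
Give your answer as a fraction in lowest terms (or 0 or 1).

2/7

v || v = 2/7 || 2/7 = 2/7
(v || v) || u = 2/7 || 2/7 = 2/7
((v || v) || u) -> v = 2/7 -> 2/7 = 1
v && v = 2/7 && 2/7 = 2/7
!w = !1/7 = 6/7
!w && w = 6/7 && 1/7 = 1/7
(v && v) || (!w && w) = 2/7 || 1/7 = 2/7
(((v || v) || u) -> v) && ((v && v) || (!w && w)) = 1 && 2/7 = 2/7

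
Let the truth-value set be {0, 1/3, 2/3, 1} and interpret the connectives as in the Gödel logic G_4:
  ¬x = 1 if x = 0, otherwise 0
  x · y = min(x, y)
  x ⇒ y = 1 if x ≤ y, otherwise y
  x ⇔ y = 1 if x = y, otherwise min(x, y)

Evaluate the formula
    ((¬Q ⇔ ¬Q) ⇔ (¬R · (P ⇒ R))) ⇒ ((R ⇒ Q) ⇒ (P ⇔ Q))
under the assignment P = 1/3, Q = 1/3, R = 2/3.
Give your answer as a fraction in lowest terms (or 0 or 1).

1

¬Q = ¬1/3 = 0
¬Q = ¬1/3 = 0
¬Q ⇔ ¬Q = 0 ⇔ 0 = 1
¬R = ¬2/3 = 0
P ⇒ R = 1/3 ⇒ 2/3 = 1
¬R · (P ⇒ R) = 0 · 1 = 0
(¬Q ⇔ ¬Q) ⇔ (¬R · (P ⇒ R)) = 1 ⇔ 0 = 0
R ⇒ Q = 2/3 ⇒ 1/3 = 1/3
P ⇔ Q = 1/3 ⇔ 1/3 = 1
(R ⇒ Q) ⇒ (P ⇔ Q) = 1/3 ⇒ 1 = 1
((¬Q ⇔ ¬Q) ⇔ (¬R · (P ⇒ R))) ⇒ ((R ⇒ Q) ⇒ (P ⇔ Q)) = 0 ⇒ 1 = 1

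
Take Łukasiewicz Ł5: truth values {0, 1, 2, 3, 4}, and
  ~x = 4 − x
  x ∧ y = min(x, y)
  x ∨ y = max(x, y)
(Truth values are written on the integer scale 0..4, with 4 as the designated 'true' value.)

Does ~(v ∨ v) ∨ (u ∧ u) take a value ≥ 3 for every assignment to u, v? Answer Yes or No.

Counterexample: take u = 0, v = 2.
v ∨ v = 2 ∨ 2 = 2
~(v ∨ v) = ~2 = 2
u ∧ u = 0 ∧ 0 = 0
~(v ∨ v) ∨ (u ∧ u) = 2 ∨ 0 = 2
This gives 2, which is below 3.

No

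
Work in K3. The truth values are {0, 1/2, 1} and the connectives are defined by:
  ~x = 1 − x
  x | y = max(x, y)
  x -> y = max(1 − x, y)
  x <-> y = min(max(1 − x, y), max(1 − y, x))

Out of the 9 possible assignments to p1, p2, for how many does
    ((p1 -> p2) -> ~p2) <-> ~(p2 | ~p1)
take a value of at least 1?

p1 = 0, p2 = 0 ↦ 0  <
p1 = 0, p2 = 1/2 ↦ 1/2  <
p1 = 0, p2 = 1 ↦ 1  ≥
p1 = 1/2, p2 = 0 ↦ 1/2  <
p1 = 1/2, p2 = 1/2 ↦ 1/2  <
p1 = 1/2, p2 = 1 ↦ 1  ≥
p1 = 1, p2 = 0 ↦ 1  ≥
p1 = 1, p2 = 1/2 ↦ 1/2  <
p1 = 1, p2 = 1 ↦ 1  ≥
So 4 of the 9 assignments meet the threshold.

4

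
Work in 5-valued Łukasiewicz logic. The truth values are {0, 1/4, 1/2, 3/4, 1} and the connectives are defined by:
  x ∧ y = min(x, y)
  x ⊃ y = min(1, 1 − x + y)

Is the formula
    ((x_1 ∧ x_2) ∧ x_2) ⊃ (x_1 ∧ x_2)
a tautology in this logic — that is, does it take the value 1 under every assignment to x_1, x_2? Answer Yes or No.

At x_1 = 0, x_2 = 3/4, for instance:
x_1 ∧ x_2 = 0 ∧ 3/4 = 0
(x_1 ∧ x_2) ∧ x_2 = 0 ∧ 3/4 = 0
((x_1 ∧ x_2) ∧ x_2) ⊃ (x_1 ∧ x_2) = 0 ⊃ 0 = 1
and checking the remaining 24 assignments likewise gives ≥ 1 in every case.

Yes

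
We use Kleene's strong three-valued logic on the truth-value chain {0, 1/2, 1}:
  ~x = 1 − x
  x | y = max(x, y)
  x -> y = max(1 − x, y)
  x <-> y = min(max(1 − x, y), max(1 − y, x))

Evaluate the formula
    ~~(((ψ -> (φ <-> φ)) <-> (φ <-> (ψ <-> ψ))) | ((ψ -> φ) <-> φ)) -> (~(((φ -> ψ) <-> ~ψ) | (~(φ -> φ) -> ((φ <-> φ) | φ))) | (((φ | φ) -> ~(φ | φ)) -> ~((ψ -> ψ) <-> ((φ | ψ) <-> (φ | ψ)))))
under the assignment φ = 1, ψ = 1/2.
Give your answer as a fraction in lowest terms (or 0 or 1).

1

φ <-> φ = 1 <-> 1 = 1
ψ -> (φ <-> φ) = 1/2 -> 1 = 1
ψ <-> ψ = 1/2 <-> 1/2 = 1/2
φ <-> (ψ <-> ψ) = 1 <-> 1/2 = 1/2
(ψ -> (φ <-> φ)) <-> (φ <-> (ψ <-> ψ)) = 1 <-> 1/2 = 1/2
ψ -> φ = 1/2 -> 1 = 1
(ψ -> φ) <-> φ = 1 <-> 1 = 1
((ψ -> (φ <-> φ)) <-> (φ <-> (ψ <-> ψ))) | ((ψ -> φ) <-> φ) = 1/2 | 1 = 1
~(((ψ -> (φ <-> φ)) <-> (φ <-> (ψ <-> ψ))) | ((ψ -> φ) <-> φ)) = ~1 = 0
~~(((ψ -> (φ <-> φ)) <-> (φ <-> (ψ <-> ψ))) | ((ψ -> φ) <-> φ)) = ~0 = 1
φ -> ψ = 1 -> 1/2 = 1/2
~ψ = ~1/2 = 1/2
(φ -> ψ) <-> ~ψ = 1/2 <-> 1/2 = 1/2
φ -> φ = 1 -> 1 = 1
~(φ -> φ) = ~1 = 0
φ <-> φ = 1 <-> 1 = 1
(φ <-> φ) | φ = 1 | 1 = 1
~(φ -> φ) -> ((φ <-> φ) | φ) = 0 -> 1 = 1
((φ -> ψ) <-> ~ψ) | (~(φ -> φ) -> ((φ <-> φ) | φ)) = 1/2 | 1 = 1
~(((φ -> ψ) <-> ~ψ) | (~(φ -> φ) -> ((φ <-> φ) | φ))) = ~1 = 0
φ | φ = 1 | 1 = 1
φ | φ = 1 | 1 = 1
~(φ | φ) = ~1 = 0
(φ | φ) -> ~(φ | φ) = 1 -> 0 = 0
ψ -> ψ = 1/2 -> 1/2 = 1/2
φ | ψ = 1 | 1/2 = 1
φ | ψ = 1 | 1/2 = 1
(φ | ψ) <-> (φ | ψ) = 1 <-> 1 = 1
(ψ -> ψ) <-> ((φ | ψ) <-> (φ | ψ)) = 1/2 <-> 1 = 1/2
~((ψ -> ψ) <-> ((φ | ψ) <-> (φ | ψ))) = ~1/2 = 1/2
((φ | φ) -> ~(φ | φ)) -> ~((ψ -> ψ) <-> ((φ | ψ) <-> (φ | ψ))) = 0 -> 1/2 = 1
~(((φ -> ψ) <-> ~ψ) | (~(φ -> φ) -> ((φ <-> φ) | φ))) | (((φ | φ) -> ~(φ | φ)) -> ~((ψ -> ψ) <-> ((φ | ψ) <-> (φ | ψ)))) = 0 | 1 = 1
~~(((ψ -> (φ <-> φ)) <-> (φ <-> (ψ <-> ψ))) | ((ψ -> φ) <-> φ)) -> (~(((φ -> ψ) <-> ~ψ) | (~(φ -> φ) -> ((φ <-> φ) | φ))) | (((φ | φ) -> ~(φ | φ)) -> ~((ψ -> ψ) <-> ((φ | ψ) <-> (φ | ψ))))) = 1 -> 1 = 1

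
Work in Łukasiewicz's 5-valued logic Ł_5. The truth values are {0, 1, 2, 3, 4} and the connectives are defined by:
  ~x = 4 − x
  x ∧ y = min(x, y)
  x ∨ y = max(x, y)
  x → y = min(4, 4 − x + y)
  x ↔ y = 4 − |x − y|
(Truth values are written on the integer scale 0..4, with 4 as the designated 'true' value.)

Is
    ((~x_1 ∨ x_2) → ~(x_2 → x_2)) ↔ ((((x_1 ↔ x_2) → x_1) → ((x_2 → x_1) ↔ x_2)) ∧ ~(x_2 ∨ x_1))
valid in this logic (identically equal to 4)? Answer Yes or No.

Counterexample: take x_1 = 0, x_2 = 0.
~x_1 = ~0 = 4
~x_1 ∨ x_2 = 4 ∨ 0 = 4
x_2 → x_2 = 0 → 0 = 4
~(x_2 → x_2) = ~4 = 0
(~x_1 ∨ x_2) → ~(x_2 → x_2) = 4 → 0 = 0
x_1 ↔ x_2 = 0 ↔ 0 = 4
(x_1 ↔ x_2) → x_1 = 4 → 0 = 0
x_2 → x_1 = 0 → 0 = 4
(x_2 → x_1) ↔ x_2 = 4 ↔ 0 = 0
((x_1 ↔ x_2) → x_1) → ((x_2 → x_1) ↔ x_2) = 0 → 0 = 4
x_2 ∨ x_1 = 0 ∨ 0 = 0
~(x_2 ∨ x_1) = ~0 = 4
(((x_1 ↔ x_2) → x_1) → ((x_2 → x_1) ↔ x_2)) ∧ ~(x_2 ∨ x_1) = 4 ∧ 4 = 4
((~x_1 ∨ x_2) → ~(x_2 → x_2)) ↔ ((((x_1 ↔ x_2) → x_1) → ((x_2 → x_1) ↔ x_2)) ∧ ~(x_2 ∨ x_1)) = 0 ↔ 4 = 0
This gives 0 ≠ 4.

No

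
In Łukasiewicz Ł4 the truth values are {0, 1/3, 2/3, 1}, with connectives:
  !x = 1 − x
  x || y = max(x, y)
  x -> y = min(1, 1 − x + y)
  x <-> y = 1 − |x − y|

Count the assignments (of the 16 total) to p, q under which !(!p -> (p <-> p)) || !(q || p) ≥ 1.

p = 0, q = 0 ↦ 1  ≥
p = 0, q = 1/3 ↦ 2/3  <
p = 0, q = 2/3 ↦ 1/3  <
p = 0, q = 1 ↦ 0  <
p = 1/3, q = 0 ↦ 2/3  <
p = 1/3, q = 1/3 ↦ 2/3  <
p = 1/3, q = 2/3 ↦ 1/3  <
p = 1/3, q = 1 ↦ 0  <
p = 2/3, q = 0 ↦ 1/3  <
p = 2/3, q = 1/3 ↦ 1/3  <
p = 2/3, q = 2/3 ↦ 1/3  <
p = 2/3, q = 1 ↦ 0  <
p = 1, q = 0 ↦ 0  <
p = 1, q = 1/3 ↦ 0  <
p = 1, q = 2/3 ↦ 0  <
p = 1, q = 1 ↦ 0  <
So 1 of the 16 assignments meets the threshold.

1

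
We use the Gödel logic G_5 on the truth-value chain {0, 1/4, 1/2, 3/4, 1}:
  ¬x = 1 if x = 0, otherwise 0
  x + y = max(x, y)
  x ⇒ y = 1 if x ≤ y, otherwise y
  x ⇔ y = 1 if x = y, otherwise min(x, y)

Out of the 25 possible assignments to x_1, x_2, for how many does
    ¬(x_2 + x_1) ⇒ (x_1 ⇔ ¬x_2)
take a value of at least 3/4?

24

value 1: 24 assignments (counts)
value 0: 1 assignment
So 24 of the 25 assignments meet the threshold.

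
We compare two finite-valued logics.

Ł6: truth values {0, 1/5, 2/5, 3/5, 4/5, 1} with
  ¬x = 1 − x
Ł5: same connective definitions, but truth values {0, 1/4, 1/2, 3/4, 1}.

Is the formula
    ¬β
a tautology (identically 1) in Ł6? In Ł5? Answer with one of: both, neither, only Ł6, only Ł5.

In Ł6: at β = 1/5 the value is 4/5 — not a tautology.
In Ł5: at β = 1/4 the value is 3/4 — not a tautology.

neither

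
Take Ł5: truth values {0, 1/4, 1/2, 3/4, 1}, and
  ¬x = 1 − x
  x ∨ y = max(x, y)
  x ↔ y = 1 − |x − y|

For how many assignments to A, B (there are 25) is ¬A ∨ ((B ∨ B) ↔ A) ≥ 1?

9

value 1: 9 assignments (counts)
value 3/4: 9 assignments
value 1/2: 4 assignments
value 1/4: 2 assignments
value 0: 1 assignment
So 9 of the 25 assignments meet the threshold.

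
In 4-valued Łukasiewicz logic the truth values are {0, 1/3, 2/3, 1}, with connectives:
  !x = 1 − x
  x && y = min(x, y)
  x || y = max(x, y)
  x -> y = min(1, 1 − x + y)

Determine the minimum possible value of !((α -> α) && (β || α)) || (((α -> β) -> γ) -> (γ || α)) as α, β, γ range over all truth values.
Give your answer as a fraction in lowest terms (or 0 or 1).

2/3

Take α = 1/3, β = 0, γ = 1/3:
α -> α = 1/3 -> 1/3 = 1
β || α = 0 || 1/3 = 1/3
(α -> α) && (β || α) = 1 && 1/3 = 1/3
!((α -> α) && (β || α)) = !1/3 = 2/3
α -> β = 1/3 -> 0 = 2/3
(α -> β) -> γ = 2/3 -> 1/3 = 2/3
γ || α = 1/3 || 1/3 = 1/3
((α -> β) -> γ) -> (γ || α) = 2/3 -> 1/3 = 2/3
!((α -> α) && (β || α)) || (((α -> β) -> γ) -> (γ || α)) = 2/3 || 2/3 = 2/3
No assignment yields a value below 2/3, so this is the minimum.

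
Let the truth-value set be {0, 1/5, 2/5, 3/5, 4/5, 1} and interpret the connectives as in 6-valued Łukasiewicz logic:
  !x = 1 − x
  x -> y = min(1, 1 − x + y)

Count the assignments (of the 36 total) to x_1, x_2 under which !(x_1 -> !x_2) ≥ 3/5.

value 1: 1 assignment (counts)
value 4/5: 2 assignments (counts)
value 3/5: 3 assignments (counts)
value 2/5: 4 assignments
value 1/5: 5 assignments
value 0: 21 assignments
So 6 of the 36 assignments meet the threshold.

6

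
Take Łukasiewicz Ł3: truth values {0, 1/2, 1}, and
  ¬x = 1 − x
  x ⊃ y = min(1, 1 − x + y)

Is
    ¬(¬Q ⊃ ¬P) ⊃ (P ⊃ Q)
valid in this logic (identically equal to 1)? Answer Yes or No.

Counterexample: take P = 1, Q = 0.
¬Q = ¬0 = 1
¬P = ¬1 = 0
¬Q ⊃ ¬P = 1 ⊃ 0 = 0
¬(¬Q ⊃ ¬P) = ¬0 = 1
P ⊃ Q = 1 ⊃ 0 = 0
¬(¬Q ⊃ ¬P) ⊃ (P ⊃ Q) = 1 ⊃ 0 = 0
This gives 0 ≠ 1.

No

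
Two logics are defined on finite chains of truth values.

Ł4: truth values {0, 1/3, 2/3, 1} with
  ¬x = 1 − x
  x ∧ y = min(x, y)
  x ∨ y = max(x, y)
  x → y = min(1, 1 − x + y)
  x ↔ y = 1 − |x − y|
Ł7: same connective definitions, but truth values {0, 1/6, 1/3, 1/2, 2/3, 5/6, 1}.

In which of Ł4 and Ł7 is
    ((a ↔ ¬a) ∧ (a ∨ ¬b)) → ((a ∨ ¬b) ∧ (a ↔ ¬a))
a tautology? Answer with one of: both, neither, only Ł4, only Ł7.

In Ł4: every assignment gives 1 — tautology.
In Ł7: every assignment gives 1 — tautology.

both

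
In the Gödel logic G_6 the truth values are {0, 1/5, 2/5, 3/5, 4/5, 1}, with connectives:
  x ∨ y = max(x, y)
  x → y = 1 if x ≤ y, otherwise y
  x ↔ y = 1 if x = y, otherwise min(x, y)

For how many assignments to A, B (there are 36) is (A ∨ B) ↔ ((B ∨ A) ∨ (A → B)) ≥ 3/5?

value 1: 21 assignments (counts)
value 4/5: 5 assignments (counts)
value 3/5: 4 assignments (counts)
value 2/5: 3 assignments
value 1/5: 2 assignments
value 0: 1 assignment
So 30 of the 36 assignments meet the threshold.

30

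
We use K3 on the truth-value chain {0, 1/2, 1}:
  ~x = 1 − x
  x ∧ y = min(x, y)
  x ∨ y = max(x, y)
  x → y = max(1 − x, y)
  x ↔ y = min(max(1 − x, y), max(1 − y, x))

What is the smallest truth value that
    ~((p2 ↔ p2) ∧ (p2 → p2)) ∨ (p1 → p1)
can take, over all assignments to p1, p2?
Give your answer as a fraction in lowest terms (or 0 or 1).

1/2

Take p1 = 1/2, p2 = 0:
p2 ↔ p2 = 0 ↔ 0 = 1
p2 → p2 = 0 → 0 = 1
(p2 ↔ p2) ∧ (p2 → p2) = 1 ∧ 1 = 1
~((p2 ↔ p2) ∧ (p2 → p2)) = ~1 = 0
p1 → p1 = 1/2 → 1/2 = 1/2
~((p2 ↔ p2) ∧ (p2 → p2)) ∨ (p1 → p1) = 0 ∨ 1/2 = 1/2
No assignment yields a value below 1/2, so this is the minimum.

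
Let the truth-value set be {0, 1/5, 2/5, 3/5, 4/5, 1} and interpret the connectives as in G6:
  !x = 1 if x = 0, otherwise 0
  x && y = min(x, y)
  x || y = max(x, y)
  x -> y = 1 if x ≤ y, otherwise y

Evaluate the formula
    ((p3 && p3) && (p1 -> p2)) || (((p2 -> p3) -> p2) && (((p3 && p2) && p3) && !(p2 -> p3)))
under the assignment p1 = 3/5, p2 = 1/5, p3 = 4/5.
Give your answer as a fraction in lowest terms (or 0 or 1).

p3 && p3 = 4/5 && 4/5 = 4/5
p1 -> p2 = 3/5 -> 1/5 = 1/5
(p3 && p3) && (p1 -> p2) = 4/5 && 1/5 = 1/5
p2 -> p3 = 1/5 -> 4/5 = 1
(p2 -> p3) -> p2 = 1 -> 1/5 = 1/5
p3 && p2 = 4/5 && 1/5 = 1/5
(p3 && p2) && p3 = 1/5 && 4/5 = 1/5
p2 -> p3 = 1/5 -> 4/5 = 1
!(p2 -> p3) = !1 = 0
((p3 && p2) && p3) && !(p2 -> p3) = 1/5 && 0 = 0
((p2 -> p3) -> p2) && (((p3 && p2) && p3) && !(p2 -> p3)) = 1/5 && 0 = 0
((p3 && p3) && (p1 -> p2)) || (((p2 -> p3) -> p2) && (((p3 && p2) && p3) && !(p2 -> p3))) = 1/5 || 0 = 1/5

1/5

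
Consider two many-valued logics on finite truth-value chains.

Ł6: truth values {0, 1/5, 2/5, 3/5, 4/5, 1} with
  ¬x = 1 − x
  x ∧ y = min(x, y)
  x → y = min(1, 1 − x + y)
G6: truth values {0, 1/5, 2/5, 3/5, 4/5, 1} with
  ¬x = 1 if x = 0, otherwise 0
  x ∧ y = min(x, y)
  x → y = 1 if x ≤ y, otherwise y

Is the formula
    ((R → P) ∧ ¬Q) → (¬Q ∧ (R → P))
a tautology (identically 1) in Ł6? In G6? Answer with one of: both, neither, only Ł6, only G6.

In Ł6: every assignment gives 1 — tautology.
In G6: every assignment gives 1 — tautology.

both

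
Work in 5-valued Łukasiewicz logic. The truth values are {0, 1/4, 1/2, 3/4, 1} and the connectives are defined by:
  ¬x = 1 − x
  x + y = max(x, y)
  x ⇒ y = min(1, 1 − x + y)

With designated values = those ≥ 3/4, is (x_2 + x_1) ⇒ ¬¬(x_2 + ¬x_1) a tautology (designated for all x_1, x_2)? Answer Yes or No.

Counterexample: take x_1 = 3/4, x_2 = 0.
x_2 + x_1 = 0 + 3/4 = 3/4
¬x_1 = ¬3/4 = 1/4
x_2 + ¬x_1 = 0 + 1/4 = 1/4
¬(x_2 + ¬x_1) = ¬1/4 = 3/4
¬¬(x_2 + ¬x_1) = ¬3/4 = 1/4
(x_2 + x_1) ⇒ ¬¬(x_2 + ¬x_1) = 3/4 ⇒ 1/4 = 1/2
This gives 1/2, which is below 3/4.

No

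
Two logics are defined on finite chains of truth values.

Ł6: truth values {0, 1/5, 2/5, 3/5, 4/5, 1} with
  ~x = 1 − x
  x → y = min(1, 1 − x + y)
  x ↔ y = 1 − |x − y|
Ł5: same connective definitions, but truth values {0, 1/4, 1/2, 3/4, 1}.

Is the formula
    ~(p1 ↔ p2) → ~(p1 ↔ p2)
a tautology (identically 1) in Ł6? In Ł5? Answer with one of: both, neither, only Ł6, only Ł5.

In Ł6: every assignment gives 1 — tautology.
In Ł5: every assignment gives 1 — tautology.

both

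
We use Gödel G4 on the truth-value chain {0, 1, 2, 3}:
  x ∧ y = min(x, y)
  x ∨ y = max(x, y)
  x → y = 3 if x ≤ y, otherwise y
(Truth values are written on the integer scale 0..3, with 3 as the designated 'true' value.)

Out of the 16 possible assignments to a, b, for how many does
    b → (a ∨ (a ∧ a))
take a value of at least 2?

11

a = 0, b = 0 ↦ 3  ≥
a = 0, b = 1 ↦ 0  <
a = 0, b = 2 ↦ 0  <
a = 0, b = 3 ↦ 0  <
a = 1, b = 0 ↦ 3  ≥
a = 1, b = 1 ↦ 3  ≥
a = 1, b = 2 ↦ 1  <
a = 1, b = 3 ↦ 1  <
a = 2, b = 0 ↦ 3  ≥
a = 2, b = 1 ↦ 3  ≥
a = 2, b = 2 ↦ 3  ≥
a = 2, b = 3 ↦ 2  ≥
a = 3, b = 0 ↦ 3  ≥
a = 3, b = 1 ↦ 3  ≥
a = 3, b = 2 ↦ 3  ≥
a = 3, b = 3 ↦ 3  ≥
So 11 of the 16 assignments meet the threshold.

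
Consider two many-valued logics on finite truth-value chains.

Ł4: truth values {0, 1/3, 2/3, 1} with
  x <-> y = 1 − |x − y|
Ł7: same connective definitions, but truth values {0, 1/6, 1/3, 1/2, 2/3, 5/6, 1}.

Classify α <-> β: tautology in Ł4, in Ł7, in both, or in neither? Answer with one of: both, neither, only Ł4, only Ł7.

In Ł4: at α = 0, β = 1/3 the value is 2/3 — not a tautology.
In Ł7: at α = 0, β = 1/6 the value is 5/6 — not a tautology.

neither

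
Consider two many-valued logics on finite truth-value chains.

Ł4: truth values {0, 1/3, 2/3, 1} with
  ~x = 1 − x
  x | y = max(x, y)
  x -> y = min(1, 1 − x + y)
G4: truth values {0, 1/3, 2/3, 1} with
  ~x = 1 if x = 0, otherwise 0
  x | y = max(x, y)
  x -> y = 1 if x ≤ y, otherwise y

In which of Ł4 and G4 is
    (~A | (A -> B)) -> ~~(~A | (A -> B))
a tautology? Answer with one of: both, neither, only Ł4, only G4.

both

In Ł4: every assignment gives 1 — tautology.
In G4: every assignment gives 1 — tautology.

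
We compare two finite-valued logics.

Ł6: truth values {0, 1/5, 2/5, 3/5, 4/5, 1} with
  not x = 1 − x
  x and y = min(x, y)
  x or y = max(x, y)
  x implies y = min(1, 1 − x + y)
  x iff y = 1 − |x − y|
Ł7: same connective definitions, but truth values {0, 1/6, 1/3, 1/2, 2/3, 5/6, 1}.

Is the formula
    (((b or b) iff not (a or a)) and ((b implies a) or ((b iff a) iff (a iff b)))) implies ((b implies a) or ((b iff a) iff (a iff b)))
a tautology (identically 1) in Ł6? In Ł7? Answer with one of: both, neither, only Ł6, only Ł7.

both

In Ł6: every assignment gives 1 — tautology.
In Ł7: every assignment gives 1 — tautology.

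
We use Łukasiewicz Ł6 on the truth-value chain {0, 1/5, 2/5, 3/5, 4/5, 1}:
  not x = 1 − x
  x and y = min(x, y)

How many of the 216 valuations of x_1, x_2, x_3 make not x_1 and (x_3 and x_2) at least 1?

1

value 1: 1 assignment (counts)
value 4/5: 7 assignments
value 3/5: 19 assignments
value 2/5: 37 assignments
value 1/5: 61 assignments
value 0: 91 assignments
So 1 of the 216 assignments meets the threshold.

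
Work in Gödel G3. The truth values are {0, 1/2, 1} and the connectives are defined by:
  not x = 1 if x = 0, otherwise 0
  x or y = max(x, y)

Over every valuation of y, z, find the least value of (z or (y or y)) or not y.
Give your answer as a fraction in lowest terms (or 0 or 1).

1/2

Take y = 1/2, z = 0:
y or y = 1/2 or 1/2 = 1/2
z or (y or y) = 0 or 1/2 = 1/2
not y = not 1/2 = 0
(z or (y or y)) or not y = 1/2 or 0 = 1/2
No assignment yields a value below 1/2, so this is the minimum.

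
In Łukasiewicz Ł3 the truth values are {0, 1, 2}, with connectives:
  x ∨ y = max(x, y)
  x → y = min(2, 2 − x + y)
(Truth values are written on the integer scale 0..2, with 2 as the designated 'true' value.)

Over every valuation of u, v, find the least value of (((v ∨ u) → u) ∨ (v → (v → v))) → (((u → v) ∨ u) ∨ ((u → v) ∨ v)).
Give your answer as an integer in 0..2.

Take u = 1, v = 0:
v ∨ u = 0 ∨ 1 = 1
(v ∨ u) → u = 1 → 1 = 2
v → v = 0 → 0 = 2
v → (v → v) = 0 → 2 = 2
((v ∨ u) → u) ∨ (v → (v → v)) = 2 ∨ 2 = 2
u → v = 1 → 0 = 1
(u → v) ∨ u = 1 ∨ 1 = 1
u → v = 1 → 0 = 1
(u → v) ∨ v = 1 ∨ 0 = 1
((u → v) ∨ u) ∨ ((u → v) ∨ v) = 1 ∨ 1 = 1
(((v ∨ u) → u) ∨ (v → (v → v))) → (((u → v) ∨ u) ∨ ((u → v) ∨ v)) = 2 → 1 = 1
No assignment yields a value below 1, so this is the minimum.

1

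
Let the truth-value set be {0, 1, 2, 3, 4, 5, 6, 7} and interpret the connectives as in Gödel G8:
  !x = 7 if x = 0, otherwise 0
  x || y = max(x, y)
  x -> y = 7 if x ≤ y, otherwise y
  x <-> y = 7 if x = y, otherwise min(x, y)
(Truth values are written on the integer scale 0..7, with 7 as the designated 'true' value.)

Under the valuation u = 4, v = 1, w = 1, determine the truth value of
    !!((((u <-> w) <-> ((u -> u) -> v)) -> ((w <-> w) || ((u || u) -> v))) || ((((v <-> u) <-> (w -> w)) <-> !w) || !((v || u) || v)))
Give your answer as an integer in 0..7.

7

u <-> w = 4 <-> 1 = 1
u -> u = 4 -> 4 = 7
(u -> u) -> v = 7 -> 1 = 1
(u <-> w) <-> ((u -> u) -> v) = 1 <-> 1 = 7
w <-> w = 1 <-> 1 = 7
u || u = 4 || 4 = 4
(u || u) -> v = 4 -> 1 = 1
(w <-> w) || ((u || u) -> v) = 7 || 1 = 7
((u <-> w) <-> ((u -> u) -> v)) -> ((w <-> w) || ((u || u) -> v)) = 7 -> 7 = 7
v <-> u = 1 <-> 4 = 1
w -> w = 1 -> 1 = 7
(v <-> u) <-> (w -> w) = 1 <-> 7 = 1
!w = !1 = 0
((v <-> u) <-> (w -> w)) <-> !w = 1 <-> 0 = 0
v || u = 1 || 4 = 4
(v || u) || v = 4 || 1 = 4
!((v || u) || v) = !4 = 0
(((v <-> u) <-> (w -> w)) <-> !w) || !((v || u) || v) = 0 || 0 = 0
(((u <-> w) <-> ((u -> u) -> v)) -> ((w <-> w) || ((u || u) -> v))) || ((((v <-> u) <-> (w -> w)) <-> !w) || !((v || u) || v)) = 7 || 0 = 7
!((((u <-> w) <-> ((u -> u) -> v)) -> ((w <-> w) || ((u || u) -> v))) || ((((v <-> u) <-> (w -> w)) <-> !w) || !((v || u) || v))) = !7 = 0
!!((((u <-> w) <-> ((u -> u) -> v)) -> ((w <-> w) || ((u || u) -> v))) || ((((v <-> u) <-> (w -> w)) <-> !w) || !((v || u) || v))) = !0 = 7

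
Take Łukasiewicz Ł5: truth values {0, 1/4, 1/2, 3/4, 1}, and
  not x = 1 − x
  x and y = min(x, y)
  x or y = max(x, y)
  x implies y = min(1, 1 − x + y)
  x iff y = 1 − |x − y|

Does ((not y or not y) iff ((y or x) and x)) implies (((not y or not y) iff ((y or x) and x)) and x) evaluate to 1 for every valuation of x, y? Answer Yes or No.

No

Counterexample: take x = 0, y = 1/4.
not y = not 1/4 = 3/4
not y = not 1/4 = 3/4
not y or not y = 3/4 or 3/4 = 3/4
y or x = 1/4 or 0 = 1/4
(y or x) and x = 1/4 and 0 = 0
(not y or not y) iff ((y or x) and x) = 3/4 iff 0 = 1/4
((not y or not y) iff ((y or x) and x)) and x = 1/4 and 0 = 0
((not y or not y) iff ((y or x) and x)) implies (((not y or not y) iff ((y or x) and x)) and x) = 1/4 implies 0 = 3/4
This gives 3/4 ≠ 1.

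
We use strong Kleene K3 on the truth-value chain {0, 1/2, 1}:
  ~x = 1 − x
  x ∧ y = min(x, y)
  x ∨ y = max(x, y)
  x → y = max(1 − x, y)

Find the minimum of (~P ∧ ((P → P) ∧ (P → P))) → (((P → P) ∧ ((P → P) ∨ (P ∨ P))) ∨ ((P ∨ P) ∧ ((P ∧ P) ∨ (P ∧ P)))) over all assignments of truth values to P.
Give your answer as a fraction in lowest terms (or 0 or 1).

1/2

Take P = 1/2:
~P = ~1/2 = 1/2
P → P = 1/2 → 1/2 = 1/2
P → P = 1/2 → 1/2 = 1/2
(P → P) ∧ (P → P) = 1/2 ∧ 1/2 = 1/2
~P ∧ ((P → P) ∧ (P → P)) = 1/2 ∧ 1/2 = 1/2
P → P = 1/2 → 1/2 = 1/2
P → P = 1/2 → 1/2 = 1/2
P ∨ P = 1/2 ∨ 1/2 = 1/2
(P → P) ∨ (P ∨ P) = 1/2 ∨ 1/2 = 1/2
(P → P) ∧ ((P → P) ∨ (P ∨ P)) = 1/2 ∧ 1/2 = 1/2
P ∨ P = 1/2 ∨ 1/2 = 1/2
P ∧ P = 1/2 ∧ 1/2 = 1/2
P ∧ P = 1/2 ∧ 1/2 = 1/2
(P ∧ P) ∨ (P ∧ P) = 1/2 ∨ 1/2 = 1/2
(P ∨ P) ∧ ((P ∧ P) ∨ (P ∧ P)) = 1/2 ∧ 1/2 = 1/2
((P → P) ∧ ((P → P) ∨ (P ∨ P))) ∨ ((P ∨ P) ∧ ((P ∧ P) ∨ (P ∧ P))) = 1/2 ∨ 1/2 = 1/2
(~P ∧ ((P → P) ∧ (P → P))) → (((P → P) ∧ ((P → P) ∨ (P ∨ P))) ∨ ((P ∨ P) ∧ ((P ∧ P) ∨ (P ∧ P)))) = 1/2 → 1/2 = 1/2
No assignment yields a value below 1/2, so this is the minimum.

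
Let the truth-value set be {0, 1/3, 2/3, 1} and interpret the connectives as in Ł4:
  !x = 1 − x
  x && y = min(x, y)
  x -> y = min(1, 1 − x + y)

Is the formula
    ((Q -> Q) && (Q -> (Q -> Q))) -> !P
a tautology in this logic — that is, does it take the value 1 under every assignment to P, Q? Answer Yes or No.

No

Counterexample: take P = 1/3, Q = 0.
Q -> Q = 0 -> 0 = 1
Q -> Q = 0 -> 0 = 1
Q -> (Q -> Q) = 0 -> 1 = 1
(Q -> Q) && (Q -> (Q -> Q)) = 1 && 1 = 1
!P = !1/3 = 2/3
((Q -> Q) && (Q -> (Q -> Q))) -> !P = 1 -> 2/3 = 2/3
This gives 2/3 ≠ 1.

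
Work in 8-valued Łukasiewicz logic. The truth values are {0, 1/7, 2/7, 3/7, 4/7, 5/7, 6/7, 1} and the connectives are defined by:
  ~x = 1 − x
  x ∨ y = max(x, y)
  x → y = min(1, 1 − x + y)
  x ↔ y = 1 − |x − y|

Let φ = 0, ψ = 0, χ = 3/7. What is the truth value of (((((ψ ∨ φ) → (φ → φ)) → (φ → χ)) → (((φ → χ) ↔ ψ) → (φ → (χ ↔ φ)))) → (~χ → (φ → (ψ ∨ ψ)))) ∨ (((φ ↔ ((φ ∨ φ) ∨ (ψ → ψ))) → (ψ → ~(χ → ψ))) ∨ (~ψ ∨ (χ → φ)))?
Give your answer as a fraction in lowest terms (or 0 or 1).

ψ ∨ φ = 0 ∨ 0 = 0
φ → φ = 0 → 0 = 1
(ψ ∨ φ) → (φ → φ) = 0 → 1 = 1
φ → χ = 0 → 3/7 = 1
((ψ ∨ φ) → (φ → φ)) → (φ → χ) = 1 → 1 = 1
φ → χ = 0 → 3/7 = 1
(φ → χ) ↔ ψ = 1 ↔ 0 = 0
χ ↔ φ = 3/7 ↔ 0 = 4/7
φ → (χ ↔ φ) = 0 → 4/7 = 1
((φ → χ) ↔ ψ) → (φ → (χ ↔ φ)) = 0 → 1 = 1
(((ψ ∨ φ) → (φ → φ)) → (φ → χ)) → (((φ → χ) ↔ ψ) → (φ → (χ ↔ φ))) = 1 → 1 = 1
~χ = ~3/7 = 4/7
ψ ∨ ψ = 0 ∨ 0 = 0
φ → (ψ ∨ ψ) = 0 → 0 = 1
~χ → (φ → (ψ ∨ ψ)) = 4/7 → 1 = 1
((((ψ ∨ φ) → (φ → φ)) → (φ → χ)) → (((φ → χ) ↔ ψ) → (φ → (χ ↔ φ)))) → (~χ → (φ → (ψ ∨ ψ))) = 1 → 1 = 1
φ ∨ φ = 0 ∨ 0 = 0
ψ → ψ = 0 → 0 = 1
(φ ∨ φ) ∨ (ψ → ψ) = 0 ∨ 1 = 1
φ ↔ ((φ ∨ φ) ∨ (ψ → ψ)) = 0 ↔ 1 = 0
χ → ψ = 3/7 → 0 = 4/7
~(χ → ψ) = ~4/7 = 3/7
ψ → ~(χ → ψ) = 0 → 3/7 = 1
(φ ↔ ((φ ∨ φ) ∨ (ψ → ψ))) → (ψ → ~(χ → ψ)) = 0 → 1 = 1
~ψ = ~0 = 1
χ → φ = 3/7 → 0 = 4/7
~ψ ∨ (χ → φ) = 1 ∨ 4/7 = 1
((φ ↔ ((φ ∨ φ) ∨ (ψ → ψ))) → (ψ → ~(χ → ψ))) ∨ (~ψ ∨ (χ → φ)) = 1 ∨ 1 = 1
(((((ψ ∨ φ) → (φ → φ)) → (φ → χ)) → (((φ → χ) ↔ ψ) → (φ → (χ ↔ φ)))) → (~χ → (φ → (ψ ∨ ψ)))) ∨ (((φ ↔ ((φ ∨ φ) ∨ (ψ → ψ))) → (ψ → ~(χ → ψ))) ∨ (~ψ ∨ (χ → φ))) = 1 ∨ 1 = 1

1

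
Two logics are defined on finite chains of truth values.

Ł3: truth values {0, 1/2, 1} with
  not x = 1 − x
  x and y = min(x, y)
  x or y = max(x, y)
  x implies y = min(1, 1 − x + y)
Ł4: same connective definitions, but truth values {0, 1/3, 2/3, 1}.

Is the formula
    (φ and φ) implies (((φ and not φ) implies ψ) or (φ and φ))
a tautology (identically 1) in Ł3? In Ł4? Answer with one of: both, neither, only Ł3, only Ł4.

In Ł3: every assignment gives 1 — tautology.
In Ł4: every assignment gives 1 — tautology.

both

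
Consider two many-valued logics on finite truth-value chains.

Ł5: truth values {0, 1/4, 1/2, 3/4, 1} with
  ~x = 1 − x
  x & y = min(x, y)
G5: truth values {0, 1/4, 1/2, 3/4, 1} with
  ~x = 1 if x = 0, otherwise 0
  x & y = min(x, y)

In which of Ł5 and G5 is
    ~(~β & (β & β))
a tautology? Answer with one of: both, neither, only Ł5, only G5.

In Ł5: at β = 1/4 the value is 3/4 — not a tautology.
In G5: every assignment gives 1 — tautology.

only G5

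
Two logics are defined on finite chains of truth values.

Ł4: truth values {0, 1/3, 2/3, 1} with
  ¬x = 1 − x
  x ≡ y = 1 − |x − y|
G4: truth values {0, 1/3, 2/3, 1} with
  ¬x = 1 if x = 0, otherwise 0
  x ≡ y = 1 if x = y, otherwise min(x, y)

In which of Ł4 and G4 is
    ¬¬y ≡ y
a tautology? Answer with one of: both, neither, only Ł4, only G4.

only Ł4

In Ł4: every assignment gives 1 — tautology.
In G4: at y = 1/3 the value is 1/3 — not a tautology.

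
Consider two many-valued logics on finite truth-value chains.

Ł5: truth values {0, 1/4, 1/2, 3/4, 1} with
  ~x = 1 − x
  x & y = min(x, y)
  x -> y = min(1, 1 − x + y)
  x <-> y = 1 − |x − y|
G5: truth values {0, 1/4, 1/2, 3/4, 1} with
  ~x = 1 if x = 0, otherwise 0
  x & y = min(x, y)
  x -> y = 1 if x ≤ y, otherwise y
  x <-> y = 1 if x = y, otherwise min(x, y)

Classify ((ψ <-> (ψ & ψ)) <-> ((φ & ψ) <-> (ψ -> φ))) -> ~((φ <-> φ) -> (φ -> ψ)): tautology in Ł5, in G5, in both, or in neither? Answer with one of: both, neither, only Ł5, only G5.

In Ł5: at φ = 0, ψ = 1/4 the value is 3/4 — not a tautology.
In G5: at φ = 0, ψ = 1/4 the value is 0 — not a tautology.

neither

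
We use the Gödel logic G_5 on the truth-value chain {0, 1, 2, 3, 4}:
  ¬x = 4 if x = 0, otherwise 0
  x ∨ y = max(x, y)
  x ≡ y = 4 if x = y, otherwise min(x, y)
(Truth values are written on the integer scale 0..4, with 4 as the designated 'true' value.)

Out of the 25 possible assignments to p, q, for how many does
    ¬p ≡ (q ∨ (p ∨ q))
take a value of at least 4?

value 4: 1 assignment (counts)
value 3: 1 assignment
value 2: 1 assignment
value 1: 1 assignment
value 0: 21 assignments
So 1 of the 25 assignments meets the threshold.

1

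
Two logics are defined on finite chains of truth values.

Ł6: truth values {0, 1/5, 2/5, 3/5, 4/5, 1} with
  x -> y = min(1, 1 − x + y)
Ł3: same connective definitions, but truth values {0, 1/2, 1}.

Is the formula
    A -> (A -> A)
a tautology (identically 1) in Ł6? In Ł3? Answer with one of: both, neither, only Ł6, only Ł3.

both

In Ł6: every assignment gives 1 — tautology.
In Ł3: every assignment gives 1 — tautology.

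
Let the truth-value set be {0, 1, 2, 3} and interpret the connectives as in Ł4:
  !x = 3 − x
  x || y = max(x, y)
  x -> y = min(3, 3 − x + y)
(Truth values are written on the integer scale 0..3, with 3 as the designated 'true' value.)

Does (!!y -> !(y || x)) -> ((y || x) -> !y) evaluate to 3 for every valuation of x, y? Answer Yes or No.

Yes

x = 0, y = 0 ↦ 3
x = 0, y = 1 ↦ 3
x = 0, y = 2 ↦ 3
x = 0, y = 3 ↦ 3
x = 1, y = 0 ↦ 3
x = 1, y = 1 ↦ 3
x = 1, y = 2 ↦ 3
x = 1, y = 3 ↦ 3
x = 2, y = 0 ↦ 3
x = 2, y = 1 ↦ 3
x = 2, y = 2 ↦ 3
x = 2, y = 3 ↦ 3
x = 3, y = 0 ↦ 3
x = 3, y = 1 ↦ 3
x = 3, y = 2 ↦ 3
x = 3, y = 3 ↦ 3
Every assignment gives a value ≥ 3.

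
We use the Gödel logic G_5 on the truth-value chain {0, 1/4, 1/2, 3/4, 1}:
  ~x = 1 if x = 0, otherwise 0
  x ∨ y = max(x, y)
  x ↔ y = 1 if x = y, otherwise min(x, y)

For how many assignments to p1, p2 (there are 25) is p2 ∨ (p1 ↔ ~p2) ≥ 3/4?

14

value 1: 9 assignments (counts)
value 3/4: 5 assignments (counts)
value 1/2: 5 assignments
value 1/4: 5 assignments
value 0: 1 assignment
So 14 of the 25 assignments meet the threshold.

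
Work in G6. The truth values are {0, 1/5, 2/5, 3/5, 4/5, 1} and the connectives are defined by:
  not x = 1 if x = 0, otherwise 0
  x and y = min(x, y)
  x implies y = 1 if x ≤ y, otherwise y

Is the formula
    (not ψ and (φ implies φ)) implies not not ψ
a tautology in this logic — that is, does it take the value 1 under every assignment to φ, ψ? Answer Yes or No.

No

Counterexample: take φ = 0, ψ = 0.
not ψ = not 0 = 1
φ implies φ = 0 implies 0 = 1
not ψ and (φ implies φ) = 1 and 1 = 1
not not ψ = not 1 = 0
(not ψ and (φ implies φ)) implies not not ψ = 1 implies 0 = 0
This gives 0 ≠ 1.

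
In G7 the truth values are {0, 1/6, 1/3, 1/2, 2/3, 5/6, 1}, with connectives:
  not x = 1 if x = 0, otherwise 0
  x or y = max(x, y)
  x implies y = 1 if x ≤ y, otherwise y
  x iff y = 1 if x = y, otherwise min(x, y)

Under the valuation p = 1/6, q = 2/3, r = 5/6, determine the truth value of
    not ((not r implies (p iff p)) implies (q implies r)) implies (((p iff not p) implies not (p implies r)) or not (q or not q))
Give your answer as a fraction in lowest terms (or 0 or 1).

not r = not 5/6 = 0
p iff p = 1/6 iff 1/6 = 1
not r implies (p iff p) = 0 implies 1 = 1
q implies r = 2/3 implies 5/6 = 1
(not r implies (p iff p)) implies (q implies r) = 1 implies 1 = 1
not ((not r implies (p iff p)) implies (q implies r)) = not 1 = 0
not p = not 1/6 = 0
p iff not p = 1/6 iff 0 = 0
p implies r = 1/6 implies 5/6 = 1
not (p implies r) = not 1 = 0
(p iff not p) implies not (p implies r) = 0 implies 0 = 1
not q = not 2/3 = 0
q or not q = 2/3 or 0 = 2/3
not (q or not q) = not 2/3 = 0
((p iff not p) implies not (p implies r)) or not (q or not q) = 1 or 0 = 1
not ((not r implies (p iff p)) implies (q implies r)) implies (((p iff not p) implies not (p implies r)) or not (q or not q)) = 0 implies 1 = 1

1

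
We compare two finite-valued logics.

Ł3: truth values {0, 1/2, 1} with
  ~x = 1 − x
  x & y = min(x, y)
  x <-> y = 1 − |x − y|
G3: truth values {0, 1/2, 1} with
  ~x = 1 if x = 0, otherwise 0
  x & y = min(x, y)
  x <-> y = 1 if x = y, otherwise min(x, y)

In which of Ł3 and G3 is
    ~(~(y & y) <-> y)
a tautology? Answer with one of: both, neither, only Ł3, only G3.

only G3

In Ł3: at y = 1/2 the value is 0 — not a tautology.
In G3: every assignment gives 1 — tautology.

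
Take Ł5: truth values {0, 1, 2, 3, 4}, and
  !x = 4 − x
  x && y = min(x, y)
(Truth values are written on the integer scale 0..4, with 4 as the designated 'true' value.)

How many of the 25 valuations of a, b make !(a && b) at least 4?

value 4: 9 assignments (counts)
value 3: 7 assignments
value 2: 5 assignments
value 1: 3 assignments
value 0: 1 assignment
So 9 of the 25 assignments meet the threshold.

9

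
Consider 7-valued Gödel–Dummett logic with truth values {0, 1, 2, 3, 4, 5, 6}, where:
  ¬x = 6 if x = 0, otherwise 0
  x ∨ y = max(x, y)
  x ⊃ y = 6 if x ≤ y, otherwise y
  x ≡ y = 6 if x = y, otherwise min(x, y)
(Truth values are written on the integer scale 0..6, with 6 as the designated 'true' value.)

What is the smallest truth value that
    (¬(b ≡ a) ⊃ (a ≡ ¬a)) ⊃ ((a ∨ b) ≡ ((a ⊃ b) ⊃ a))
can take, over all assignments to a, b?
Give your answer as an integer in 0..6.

1

Take a = 1, b = 2:
b ≡ a = 2 ≡ 1 = 1
¬(b ≡ a) = ¬1 = 0
¬a = ¬1 = 0
a ≡ ¬a = 1 ≡ 0 = 0
¬(b ≡ a) ⊃ (a ≡ ¬a) = 0 ⊃ 0 = 6
a ∨ b = 1 ∨ 2 = 2
a ⊃ b = 1 ⊃ 2 = 6
(a ⊃ b) ⊃ a = 6 ⊃ 1 = 1
(a ∨ b) ≡ ((a ⊃ b) ⊃ a) = 2 ≡ 1 = 1
(¬(b ≡ a) ⊃ (a ≡ ¬a)) ⊃ ((a ∨ b) ≡ ((a ⊃ b) ⊃ a)) = 6 ⊃ 1 = 1
No assignment yields a value below 1, so this is the minimum.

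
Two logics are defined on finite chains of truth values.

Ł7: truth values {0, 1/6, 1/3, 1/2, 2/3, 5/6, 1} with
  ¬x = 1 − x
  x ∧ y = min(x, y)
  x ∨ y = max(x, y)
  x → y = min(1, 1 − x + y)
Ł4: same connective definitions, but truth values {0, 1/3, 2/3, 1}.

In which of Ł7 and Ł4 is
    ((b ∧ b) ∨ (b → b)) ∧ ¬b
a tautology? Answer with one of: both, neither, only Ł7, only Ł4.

neither

In Ł7: at b = 1/6 the value is 5/6 — not a tautology.
In Ł4: at b = 1/3 the value is 2/3 — not a tautology.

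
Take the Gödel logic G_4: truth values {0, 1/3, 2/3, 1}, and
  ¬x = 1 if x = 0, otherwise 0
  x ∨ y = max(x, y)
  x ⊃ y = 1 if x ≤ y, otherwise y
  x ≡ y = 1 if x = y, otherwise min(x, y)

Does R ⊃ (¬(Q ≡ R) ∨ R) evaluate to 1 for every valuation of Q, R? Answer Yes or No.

Yes

Q = 0, R = 0 ↦ 1
Q = 0, R = 1/3 ↦ 1
Q = 0, R = 2/3 ↦ 1
Q = 0, R = 1 ↦ 1
Q = 1/3, R = 0 ↦ 1
Q = 1/3, R = 1/3 ↦ 1
Q = 1/3, R = 2/3 ↦ 1
Q = 1/3, R = 1 ↦ 1
Q = 2/3, R = 0 ↦ 1
Q = 2/3, R = 1/3 ↦ 1
Q = 2/3, R = 2/3 ↦ 1
Q = 2/3, R = 1 ↦ 1
Q = 1, R = 0 ↦ 1
Q = 1, R = 1/3 ↦ 1
Q = 1, R = 2/3 ↦ 1
Q = 1, R = 1 ↦ 1
Every assignment gives a value ≥ 1.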